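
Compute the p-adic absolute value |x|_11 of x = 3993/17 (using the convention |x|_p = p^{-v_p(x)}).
|3993/17|_11 = 1/1331

Step 1 — compute v_11(x) by factoring powers of 11 out of the numerator and denominator: v_11(3993/17) = 3. Step 2 — apply |x|_p = p^{-v_p(x)} = 11^{-3} = 1/1331.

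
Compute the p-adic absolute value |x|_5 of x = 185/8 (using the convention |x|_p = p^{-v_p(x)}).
|185/8|_5 = 1/5

Step 1 — compute v_5(x) by factoring powers of 5 out of the numerator and denominator: v_5(185/8) = 1. Step 2 — apply |x|_p = p^{-v_p(x)} = 5^{-1} = 1/5.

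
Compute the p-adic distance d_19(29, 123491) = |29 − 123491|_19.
d_19(29, 123491) = 1/6859

Step 1 — x − y = 29 − 123491 = -123462. Step 2 — v_19(-123462) = 3 (factor: -123462 = −(19^3 · 18); the sign does not affect v_p). Step 3 — |x − y|_19 = 19^{-3} = 1/6859.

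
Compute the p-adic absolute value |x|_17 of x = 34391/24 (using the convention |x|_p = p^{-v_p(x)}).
|34391/24|_17 = 1/4913

Step 1 — compute v_17(x) by factoring powers of 17 out of the numerator and denominator: v_17(34391/24) = 3. Step 2 — apply |x|_p = p^{-v_p(x)} = 17^{-3} = 1/4913.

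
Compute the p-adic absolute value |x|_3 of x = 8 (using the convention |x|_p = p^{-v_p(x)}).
|8|_3 = 1

Step 1 — compute v_3(x) by factoring powers of 3 out of the numerator and denominator: v_3(8) = 0. Step 2 — apply |x|_p = p^{-v_p(x)} = 3^{0} = 1.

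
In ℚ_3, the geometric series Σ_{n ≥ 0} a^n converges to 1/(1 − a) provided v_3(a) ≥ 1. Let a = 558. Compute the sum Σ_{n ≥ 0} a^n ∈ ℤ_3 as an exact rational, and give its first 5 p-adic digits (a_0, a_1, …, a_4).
Σ a^n = 1/(1 − a) = -1/557;  first 5 digits = (1, 0, 2, 2, 1)

v_3(a) = 2 ≥ 1, so the series converges in ℤ_3 to 1/(1 − a) = 1/(1 − 558) = -1/557. Expand this rational in ℤ_3: compute digits iteratively via d_i = x_i mod 3, x_{i+1} = (x_i − d_i)/3. The first 5 digits are (1, 0, 2, 2, 1).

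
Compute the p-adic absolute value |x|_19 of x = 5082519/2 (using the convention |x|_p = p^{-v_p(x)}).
|5082519/2|_19 = 1/130321

Step 1 — compute v_19(x) by factoring powers of 19 out of the numerator and denominator: v_19(5082519/2) = 4. Step 2 — apply |x|_p = p^{-v_p(x)} = 19^{-4} = 1/130321.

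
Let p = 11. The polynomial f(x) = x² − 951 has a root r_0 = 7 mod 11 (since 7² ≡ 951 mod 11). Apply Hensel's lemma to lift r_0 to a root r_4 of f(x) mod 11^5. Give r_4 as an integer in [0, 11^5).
r_4 = 120017 (mod 161051)

Hensel's recurrence: r_{i+1} = r_i − f(r_i)·(f′(r_i))^{-1} mod 11^{i+2}, with f′(x) = 2x. Iterate:
  r_0 = 7 (mod 11)
  r_1 = 106 (mod 121)
  r_2 = 227 (mod 1331)
  r_3 = 2889 (mod 14641)
  r_4 = 120017 (mod 161051)
Final: r_4 = 120017, and one checks f(r_4) ≡ 0 mod 11^5.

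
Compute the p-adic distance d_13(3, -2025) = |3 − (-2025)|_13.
d_13(3, -2025) = 1/169

Step 1 — x − y = 3 − (-2025) = 2028. Step 2 — v_13(2028) = 2 (factor: 2028 = (13^2 · 12); the sign does not affect v_p). Step 3 — |x − y|_13 = 13^{-2} = 1/169.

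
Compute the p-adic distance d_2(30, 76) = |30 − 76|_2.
d_2(30, 76) = 1/2

Step 1 — x − y = 30 − 76 = -46. Step 2 — v_2(-46) = 1 (factor: -46 = −(2^1 · 23); the sign does not affect v_p). Step 3 — |x − y|_2 = 2^{-1} = 1/2.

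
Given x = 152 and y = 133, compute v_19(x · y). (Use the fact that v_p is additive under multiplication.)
v_19(20216) = 2

v_p(x) = 1 (factor: 152 = 19^1 · 8); v_p(y) = 1 (factor: 133 = 19^1 · 7). Additivity: v_p(xy) = v_p(x) + v_p(y) = 1 + 1 = 2. (Direct check: xy = 20216 = 19^2 · (56).)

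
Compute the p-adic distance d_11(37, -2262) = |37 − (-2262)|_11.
d_11(37, -2262) = 1/121

Step 1 — x − y = 37 − (-2262) = 2299. Step 2 — v_11(2299) = 2 (factor: 2299 = (11^2 · 19); the sign does not affect v_p). Step 3 — |x − y|_11 = 11^{-2} = 1/121.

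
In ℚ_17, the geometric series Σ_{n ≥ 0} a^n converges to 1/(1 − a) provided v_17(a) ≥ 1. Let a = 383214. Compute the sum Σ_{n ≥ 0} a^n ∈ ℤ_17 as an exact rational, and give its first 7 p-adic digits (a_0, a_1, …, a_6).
Σ a^n = 1/(1 − a) = -1/383213;  first 7 digits = (1, 0, 0, 10, 4, 0, 15)

v_17(a) = 3 ≥ 1, so the series converges in ℤ_17 to 1/(1 − a) = 1/(1 − 383214) = -1/383213. Expand this rational in ℤ_17: compute digits iteratively via d_i = x_i mod 17, x_{i+1} = (x_i − d_i)/17. The first 7 digits are (1, 0, 0, 10, 4, 0, 15).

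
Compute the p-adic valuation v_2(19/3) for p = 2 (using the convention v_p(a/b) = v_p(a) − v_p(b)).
v_2(19/3) = 0

Factor powers of 2 from the numerator and denominator of the reduced fraction: 19 = 2^0 · 19 and 3 = 2^0 · 3. Apply v_p(a/b) = v_p(a) − v_p(b): v_2(19/3) = 0 − 0 = 0.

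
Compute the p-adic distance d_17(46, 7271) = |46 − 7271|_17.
d_17(46, 7271) = 1/289

Step 1 — x − y = 46 − 7271 = -7225. Step 2 — v_17(-7225) = 2 (factor: -7225 = −(17^2 · 25); the sign does not affect v_p). Step 3 — |x − y|_17 = 17^{-2} = 1/289.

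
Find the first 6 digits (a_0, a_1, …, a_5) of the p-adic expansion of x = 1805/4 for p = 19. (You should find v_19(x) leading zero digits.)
(a_0, …, a_5) = (0, 0, 6, 14, 4, 14)

v_19(1805/4) = 2, so a_0 = ... = a_1 = 0. Factor out: x = 19^2 · u with u = 5/4 a unit in ℤ_19. Expand u iteratively via a_{v+i} = u_i mod 19, u_{i+1} = (u_i − a_{v+i})/19:
  u_0 = 5/4;  a_2 = 6;  u_1 = (u_0 − 6)/19 = -1/4
  u_1 = -1/4;  a_3 = 14;  u_2 = (u_1 − 14)/19 = -3/4
  u_2 = -3/4;  a_4 = 4;  u_3 = (u_2 − 4)/19 = -1/4
  u_3 = -1/4;  a_5 = 14;  u_4 = (u_3 − 14)/19 = -3/4
Digits: (0, 0, 6, 14, 4, 14).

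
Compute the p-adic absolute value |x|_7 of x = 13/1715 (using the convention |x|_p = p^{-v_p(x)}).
|13/1715|_7 = 343

Step 1 — compute v_7(x) by factoring powers of 7 out of the numerator and denominator: v_7(13/1715) = -3. Step 2 — apply |x|_p = p^{-v_p(x)} = 7^{3} = 343.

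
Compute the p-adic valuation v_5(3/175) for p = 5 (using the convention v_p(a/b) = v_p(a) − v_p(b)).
v_5(3/175) = -2

Factor powers of 5 from the numerator and denominator of the reduced fraction: 3 = 5^0 · 3 and 175 = 5^2 · 7. Apply v_p(a/b) = v_p(a) − v_p(b): v_5(3/175) = 0 − 2 = -2.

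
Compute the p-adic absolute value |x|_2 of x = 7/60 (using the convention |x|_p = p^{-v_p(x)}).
|7/60|_2 = 4

Step 1 — compute v_2(x) by factoring powers of 2 out of the numerator and denominator: v_2(7/60) = -2. Step 2 — apply |x|_p = p^{-v_p(x)} = 2^{2} = 4.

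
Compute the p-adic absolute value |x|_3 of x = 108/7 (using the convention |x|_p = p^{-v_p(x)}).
|108/7|_3 = 1/27

Step 1 — compute v_3(x) by factoring powers of 3 out of the numerator and denominator: v_3(108/7) = 3. Step 2 — apply |x|_p = p^{-v_p(x)} = 3^{-3} = 1/27.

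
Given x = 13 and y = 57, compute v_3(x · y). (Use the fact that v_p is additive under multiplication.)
v_3(741) = 1

v_p(x) = 0 (factor: 13 = 3^0 · 13); v_p(y) = 1 (factor: 57 = 3^1 · 19). Additivity: v_p(xy) = v_p(x) + v_p(y) = 0 + 1 = 1. (Direct check: xy = 741 = 3^1 · (247).)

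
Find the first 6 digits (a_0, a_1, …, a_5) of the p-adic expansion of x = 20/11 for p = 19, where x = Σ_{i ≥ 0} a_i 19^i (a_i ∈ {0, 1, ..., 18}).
(a_0, …, a_5) = (7, 17, 6, 10, 15, 13)

v_19(20/11) = 0 (numerator and denominator both coprime to 19), so x ∈ ℤ_19^×. Compute digits iteratively via a_i = x_i mod 19, x_{i+1} = (x_i − a_i)/19, with x_0 = x:
  x_0 = 20/11;  a_0 = 7;  x_1 = (x_0 − 7)/19 = -3/11
  x_1 = -3/11;  a_1 = 17;  x_2 = (x_1 − 17)/19 = -10/11
  x_2 = -10/11;  a_2 = 6;  x_3 = (x_2 − 6)/19 = -4/11
  x_3 = -4/11;  a_3 = 10;  x_4 = (x_3 − 10)/19 = -6/11
  x_4 = -6/11;  a_4 = 15;  x_5 = (x_4 − 15)/19 = -9/11
  x_5 = -9/11;  a_5 = 13;  x_6 = (x_5 − 13)/19 = -8/11
Digits: (7, 17, 6, 10, 15, 13).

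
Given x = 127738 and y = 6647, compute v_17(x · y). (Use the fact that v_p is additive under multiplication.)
v_17(849074486) = 5

v_p(x) = 3 (factor: 127738 = 17^3 · 26); v_p(y) = 2 (factor: 6647 = 17^2 · 23). Additivity: v_p(xy) = v_p(x) + v_p(y) = 3 + 2 = 5. (Direct check: xy = 849074486 = 17^5 · (598).)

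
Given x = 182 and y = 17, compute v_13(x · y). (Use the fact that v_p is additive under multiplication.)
v_13(3094) = 1

v_p(x) = 1 (factor: 182 = 13^1 · 14); v_p(y) = 0 (factor: 17 = 13^0 · 17). Additivity: v_p(xy) = v_p(x) + v_p(y) = 1 + 0 = 1. (Direct check: xy = 3094 = 13^1 · (238).)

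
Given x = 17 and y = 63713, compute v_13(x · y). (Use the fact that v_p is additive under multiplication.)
v_13(1083121) = 3

v_p(x) = 0 (factor: 17 = 13^0 · 17); v_p(y) = 3 (factor: 63713 = 13^3 · 29). Additivity: v_p(xy) = v_p(x) + v_p(y) = 0 + 3 = 3. (Direct check: xy = 1083121 = 13^3 · (493).)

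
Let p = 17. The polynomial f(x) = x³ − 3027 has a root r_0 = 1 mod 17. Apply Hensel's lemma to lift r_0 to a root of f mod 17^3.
r_2 = 1684 (mod 4913)

Hensel: r_{i+1} = r_i − f(r_i)/f′(r_i) mod 17^{i+2}, where f′(x) = 3x². Iterate:
  r_0 = 1 (mod 17)
  r_1 = 239 (mod 289)
  r_2 = 1684 (mod 4913)
Final: r = 1684 with f(r) ≡ 0 mod 17^3.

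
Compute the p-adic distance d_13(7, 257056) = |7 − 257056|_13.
d_13(7, 257056) = 1/28561

Step 1 — x − y = 7 − 257056 = -257049. Step 2 — v_13(-257049) = 4 (factor: -257049 = −(13^4 · 9); the sign does not affect v_p). Step 3 — |x − y|_13 = 13^{-4} = 1/28561.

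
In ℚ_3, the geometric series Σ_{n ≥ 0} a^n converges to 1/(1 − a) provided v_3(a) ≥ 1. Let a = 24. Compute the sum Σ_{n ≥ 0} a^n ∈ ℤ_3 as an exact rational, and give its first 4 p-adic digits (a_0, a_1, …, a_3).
Σ a^n = 1/(1 − a) = -1/23;  first 4 digits = (1, 2, 0, 0)

v_3(a) = 1 ≥ 1, so the series converges in ℤ_3 to 1/(1 − a) = 1/(1 − 24) = -1/23. Expand this rational in ℤ_3: compute digits iteratively via d_i = x_i mod 3, x_{i+1} = (x_i − d_i)/3. The first 4 digits are (1, 2, 0, 0).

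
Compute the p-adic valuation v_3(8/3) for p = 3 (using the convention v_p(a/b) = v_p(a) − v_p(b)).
v_3(8/3) = -1

Factor powers of 3 from the numerator and denominator of the reduced fraction: 8 = 3^0 · 8 and 3 = 3^1 · 1. Apply v_p(a/b) = v_p(a) − v_p(b): v_3(8/3) = 0 − 1 = -1.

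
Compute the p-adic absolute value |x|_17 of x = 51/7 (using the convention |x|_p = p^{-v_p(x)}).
|51/7|_17 = 1/17

Step 1 — compute v_17(x) by factoring powers of 17 out of the numerator and denominator: v_17(51/7) = 1. Step 2 — apply |x|_p = p^{-v_p(x)} = 17^{-1} = 1/17.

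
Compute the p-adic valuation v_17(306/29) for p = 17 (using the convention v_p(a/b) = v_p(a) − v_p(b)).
v_17(306/29) = 1

Factor powers of 17 from the numerator and denominator of the reduced fraction: 306 = 17^1 · 18 and 29 = 17^0 · 29. Apply v_p(a/b) = v_p(a) − v_p(b): v_17(306/29) = 1 − 0 = 1.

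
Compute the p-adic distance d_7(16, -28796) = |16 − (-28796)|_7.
d_7(16, -28796) = 1/2401

Step 1 — x − y = 16 − (-28796) = 28812. Step 2 — v_7(28812) = 4 (factor: 28812 = (7^4 · 12); the sign does not affect v_p). Step 3 — |x − y|_7 = 7^{-4} = 1/2401.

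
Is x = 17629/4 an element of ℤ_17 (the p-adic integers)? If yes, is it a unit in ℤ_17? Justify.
x ∈ ℤ_17 but not a unit; v_17(x) = 2 > 0

ℤ_17 = {x ∈ ℚ_17 : v_17(x) ≥ 0} and ℤ_17^× = {x ∈ ℤ_17 : v_17(x) = 0}. Here v_17(17629/4) = v_17(num) − v_17(den) = 2; compare against these criteria.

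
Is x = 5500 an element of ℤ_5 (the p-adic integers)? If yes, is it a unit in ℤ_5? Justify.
x ∈ ℤ_5 but not a unit; v_5(x) = 3 > 0

ℤ_5 = {x ∈ ℚ_5 : v_5(x) ≥ 0} and ℤ_5^× = {x ∈ ℤ_5 : v_5(x) = 0}. Here v_5(5500) = v_5(num) − v_5(den) = 3; compare against these criteria.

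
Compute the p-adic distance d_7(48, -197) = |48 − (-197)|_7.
d_7(48, -197) = 1/49

Step 1 — x − y = 48 − (-197) = 245. Step 2 — v_7(245) = 2 (factor: 245 = (7^2 · 5); the sign does not affect v_p). Step 3 — |x − y|_7 = 7^{-2} = 1/49.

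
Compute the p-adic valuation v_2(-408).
v_2(-408) = 3

v_2(n) is the largest exponent k such that 2^k divides n. Factor out: -408 = -2^3 · 51. (Sign doesn't affect v_p.) So v_2(-408) = 3.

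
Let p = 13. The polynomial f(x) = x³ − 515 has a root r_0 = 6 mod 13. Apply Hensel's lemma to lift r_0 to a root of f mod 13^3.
r_2 = 799 (mod 2197)

Hensel: r_{i+1} = r_i − f(r_i)/f′(r_i) mod 13^{i+2}, where f′(x) = 3x². Iterate:
  r_0 = 6 (mod 13)
  r_1 = 123 (mod 169)
  r_2 = 799 (mod 2197)
Final: r = 799 with f(r) ≡ 0 mod 13^3.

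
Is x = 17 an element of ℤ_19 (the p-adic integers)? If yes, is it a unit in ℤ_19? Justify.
x ∈ ℤ_19^× (unit); v_19(x) = 0

ℤ_19 = {x ∈ ℚ_19 : v_19(x) ≥ 0} and ℤ_19^× = {x ∈ ℤ_19 : v_19(x) = 0}. Here v_19(17) = v_19(num) − v_19(den) = 0; compare against these criteria.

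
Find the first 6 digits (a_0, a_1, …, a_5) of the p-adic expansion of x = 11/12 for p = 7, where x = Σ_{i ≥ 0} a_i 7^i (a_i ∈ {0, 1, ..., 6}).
(a_0, …, a_5) = (5, 0, 4, 0, 4, 0)

v_7(11/12) = 0 (numerator and denominator both coprime to 7), so x ∈ ℤ_7^×. Compute digits iteratively via a_i = x_i mod 7, x_{i+1} = (x_i − a_i)/7, with x_0 = x:
  x_0 = 11/12;  a_0 = 5;  x_1 = (x_0 − 5)/7 = -7/12
  x_1 = -7/12;  a_1 = 0;  x_2 = (x_1 − 0)/7 = -1/12
  x_2 = -1/12;  a_2 = 4;  x_3 = (x_2 − 4)/7 = -7/12
  x_3 = -7/12;  a_3 = 0;  x_4 = (x_3 − 0)/7 = -1/12
  x_4 = -1/12;  a_4 = 4;  x_5 = (x_4 − 4)/7 = -7/12
  x_5 = -7/12;  a_5 = 0;  x_6 = (x_5 − 0)/7 = -1/12
Digits: (5, 0, 4, 0, 4, 0).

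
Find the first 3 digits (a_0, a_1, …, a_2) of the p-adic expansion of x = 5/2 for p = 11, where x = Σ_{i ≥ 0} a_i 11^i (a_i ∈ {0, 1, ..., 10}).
(a_0, …, a_2) = (8, 5, 5)

v_11(5/2) = 0 (numerator and denominator both coprime to 11), so x ∈ ℤ_11^×. Compute digits iteratively via a_i = x_i mod 11, x_{i+1} = (x_i − a_i)/11, with x_0 = x:
  x_0 = 5/2;  a_0 = 8;  x_1 = (x_0 − 8)/11 = -1/2
  x_1 = -1/2;  a_1 = 5;  x_2 = (x_1 − 5)/11 = -1/2
  x_2 = -1/2;  a_2 = 5;  x_3 = (x_2 − 5)/11 = -1/2
Digits: (8, 5, 5).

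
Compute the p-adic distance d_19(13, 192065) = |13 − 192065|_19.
d_19(13, 192065) = 1/6859

Step 1 — x − y = 13 − 192065 = -192052. Step 2 — v_19(-192052) = 3 (factor: -192052 = −(19^3 · 28); the sign does not affect v_p). Step 3 — |x − y|_19 = 19^{-3} = 1/6859.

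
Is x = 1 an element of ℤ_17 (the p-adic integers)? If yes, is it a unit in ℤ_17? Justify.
x ∈ ℤ_17^× (unit); v_17(x) = 0

ℤ_17 = {x ∈ ℚ_17 : v_17(x) ≥ 0} and ℤ_17^× = {x ∈ ℤ_17 : v_17(x) = 0}. Here v_17(1) = v_17(num) − v_17(den) = 0; compare against these criteria.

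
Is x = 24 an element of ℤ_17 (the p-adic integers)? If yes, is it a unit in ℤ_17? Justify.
x ∈ ℤ_17^× (unit); v_17(x) = 0

ℤ_17 = {x ∈ ℚ_17 : v_17(x) ≥ 0} and ℤ_17^× = {x ∈ ℤ_17 : v_17(x) = 0}. Here v_17(24) = v_17(num) − v_17(den) = 0; compare against these criteria.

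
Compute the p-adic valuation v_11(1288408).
v_11(1288408) = 5

v_11(n) is the largest exponent k such that 11^k divides n. Factor out: 1288408 = 11^5 · 8. (Sign doesn't affect v_p.) So v_11(1288408) = 5.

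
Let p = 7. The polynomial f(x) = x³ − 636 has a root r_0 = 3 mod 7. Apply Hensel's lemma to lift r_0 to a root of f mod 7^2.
r_1 = 31 (mod 49)

Hensel: r_{i+1} = r_i − f(r_i)/f′(r_i) mod 7^{i+2}, where f′(x) = 3x². Iterate:
  r_0 = 3 (mod 7)
  r_1 = 31 (mod 49)
Final: r = 31 with f(r) ≡ 0 mod 7^2.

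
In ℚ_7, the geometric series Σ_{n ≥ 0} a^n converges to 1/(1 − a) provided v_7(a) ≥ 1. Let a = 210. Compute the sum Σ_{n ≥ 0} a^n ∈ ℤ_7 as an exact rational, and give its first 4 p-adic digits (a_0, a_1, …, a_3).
Σ a^n = 1/(1 − a) = -1/209;  first 4 digits = (1, 2, 1, 4)

v_7(a) = 1 ≥ 1, so the series converges in ℤ_7 to 1/(1 − a) = 1/(1 − 210) = -1/209. Expand this rational in ℤ_7: compute digits iteratively via d_i = x_i mod 7, x_{i+1} = (x_i − d_i)/7. The first 4 digits are (1, 2, 1, 4).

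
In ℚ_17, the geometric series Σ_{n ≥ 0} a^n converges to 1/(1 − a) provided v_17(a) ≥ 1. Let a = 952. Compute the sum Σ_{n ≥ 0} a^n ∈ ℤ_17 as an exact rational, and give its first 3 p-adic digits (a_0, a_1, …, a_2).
Σ a^n = 1/(1 − a) = -1/951;  first 3 digits = (1, 5, 11)

v_17(a) = 1 ≥ 1, so the series converges in ℤ_17 to 1/(1 − a) = 1/(1 − 952) = -1/951. Expand this rational in ℤ_17: compute digits iteratively via d_i = x_i mod 17, x_{i+1} = (x_i − d_i)/17. The first 3 digits are (1, 5, 11).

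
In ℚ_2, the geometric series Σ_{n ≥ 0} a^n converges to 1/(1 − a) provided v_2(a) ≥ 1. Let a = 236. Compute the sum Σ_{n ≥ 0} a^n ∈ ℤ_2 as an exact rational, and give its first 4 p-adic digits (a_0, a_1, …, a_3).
Σ a^n = 1/(1 − a) = -1/235;  first 4 digits = (1, 0, 1, 1)

v_2(a) = 2 ≥ 1, so the series converges in ℤ_2 to 1/(1 − a) = 1/(1 − 236) = -1/235. Expand this rational in ℤ_2: compute digits iteratively via d_i = x_i mod 2, x_{i+1} = (x_i − d_i)/2. The first 4 digits are (1, 0, 1, 1).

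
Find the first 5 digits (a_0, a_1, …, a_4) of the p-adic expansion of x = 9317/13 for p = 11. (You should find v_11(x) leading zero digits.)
(a_0, …, a_4) = (0, 0, 0, 9, 6)

v_11(9317/13) = 3, so a_0 = ... = a_2 = 0. Factor out: x = 11^3 · u with u = 7/13 a unit in ℤ_11. Expand u iteratively via a_{v+i} = u_i mod 11, u_{i+1} = (u_i − a_{v+i})/11:
  u_0 = 7/13;  a_3 = 9;  u_1 = (u_0 − 9)/11 = -10/13
  u_1 = -10/13;  a_4 = 6;  u_2 = (u_1 − 6)/11 = -8/13
Digits: (0, 0, 0, 9, 6).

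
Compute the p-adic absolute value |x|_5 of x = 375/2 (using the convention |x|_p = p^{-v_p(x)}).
|375/2|_5 = 1/125

Step 1 — compute v_5(x) by factoring powers of 5 out of the numerator and denominator: v_5(375/2) = 3. Step 2 — apply |x|_p = p^{-v_p(x)} = 5^{-3} = 1/125.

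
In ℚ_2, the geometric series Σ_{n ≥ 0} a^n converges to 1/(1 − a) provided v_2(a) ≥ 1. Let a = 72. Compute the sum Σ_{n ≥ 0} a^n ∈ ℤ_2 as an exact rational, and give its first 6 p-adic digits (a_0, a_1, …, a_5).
Σ a^n = 1/(1 − a) = -1/71;  first 6 digits = (1, 0, 0, 1, 0, 0)

v_2(a) = 3 ≥ 1, so the series converges in ℤ_2 to 1/(1 − a) = 1/(1 − 72) = -1/71. Expand this rational in ℤ_2: compute digits iteratively via d_i = x_i mod 2, x_{i+1} = (x_i − d_i)/2. The first 6 digits are (1, 0, 0, 1, 0, 0).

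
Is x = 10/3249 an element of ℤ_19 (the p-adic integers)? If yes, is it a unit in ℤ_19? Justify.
x ∉ ℤ_19 (v_19(x) = -2 < 0)

ℤ_19 = {x ∈ ℚ_19 : v_19(x) ≥ 0} and ℤ_19^× = {x ∈ ℤ_19 : v_19(x) = 0}. Here v_19(10/3249) = v_19(num) − v_19(den) = -2; compare against these criteria.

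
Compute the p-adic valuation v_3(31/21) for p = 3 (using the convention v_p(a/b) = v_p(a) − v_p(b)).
v_3(31/21) = -1

Factor powers of 3 from the numerator and denominator of the reduced fraction: 31 = 3^0 · 31 and 21 = 3^1 · 7. Apply v_p(a/b) = v_p(a) − v_p(b): v_3(31/21) = 0 − 1 = -1.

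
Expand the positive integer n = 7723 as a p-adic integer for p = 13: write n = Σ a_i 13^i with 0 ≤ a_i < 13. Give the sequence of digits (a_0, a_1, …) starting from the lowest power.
(a_0, a_1, …) = (1, 9, 6, 3)

Repeated division by 13 gives the digits low-to-high: 7723 = 1 + 9·13^1 + 6·13^2 + 3·13^3. Digit sequence: (1, 9, 6, 3).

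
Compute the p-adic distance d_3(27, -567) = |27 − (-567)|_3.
d_3(27, -567) = 1/27

Step 1 — x − y = 27 − (-567) = 594. Step 2 — v_3(594) = 3 (factor: 594 = (3^3 · 22); the sign does not affect v_p). Step 3 — |x − y|_3 = 3^{-3} = 1/27.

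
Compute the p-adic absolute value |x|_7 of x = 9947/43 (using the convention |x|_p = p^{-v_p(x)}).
|9947/43|_7 = 1/343

Step 1 — compute v_7(x) by factoring powers of 7 out of the numerator and denominator: v_7(9947/43) = 3. Step 2 — apply |x|_p = p^{-v_p(x)} = 7^{-3} = 1/343.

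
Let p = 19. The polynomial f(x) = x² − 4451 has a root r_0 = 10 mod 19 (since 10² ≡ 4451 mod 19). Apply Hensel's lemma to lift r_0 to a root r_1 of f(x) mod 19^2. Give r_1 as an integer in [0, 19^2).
r_1 = 29 (mod 361)

Hensel's recurrence: r_{i+1} = r_i − f(r_i)·(f′(r_i))^{-1} mod 19^{i+2}, with f′(x) = 2x. Iterate:
  r_0 = 10 (mod 19)
  r_1 = 29 (mod 361)
Final: r_1 = 29, and one checks f(r_1) ≡ 0 mod 19^2.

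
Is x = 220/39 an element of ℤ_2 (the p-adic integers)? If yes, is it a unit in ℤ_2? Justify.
x ∈ ℤ_2 but not a unit; v_2(x) = 2 > 0

ℤ_2 = {x ∈ ℚ_2 : v_2(x) ≥ 0} and ℤ_2^× = {x ∈ ℤ_2 : v_2(x) = 0}. Here v_2(220/39) = v_2(num) − v_2(den) = 2; compare against these criteria.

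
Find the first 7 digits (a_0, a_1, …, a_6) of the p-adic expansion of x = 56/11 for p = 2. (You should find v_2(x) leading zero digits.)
(a_0, …, a_6) = (0, 0, 0, 1, 0, 1, 0)

v_2(56/11) = 3, so a_0 = ... = a_2 = 0. Factor out: x = 2^3 · u with u = 7/11 a unit in ℤ_2. Expand u iteratively via a_{v+i} = u_i mod 2, u_{i+1} = (u_i − a_{v+i})/2:
  u_0 = 7/11;  a_3 = 1;  u_1 = (u_0 − 1)/2 = -2/11
  u_1 = -2/11;  a_4 = 0;  u_2 = (u_1 − 0)/2 = -1/11
  u_2 = -1/11;  a_5 = 1;  u_3 = (u_2 − 1)/2 = -6/11
  u_3 = -6/11;  a_6 = 0;  u_4 = (u_3 − 0)/2 = -3/11
Digits: (0, 0, 0, 1, 0, 1, 0).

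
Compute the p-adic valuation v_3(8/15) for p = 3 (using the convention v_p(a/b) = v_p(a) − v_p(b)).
v_3(8/15) = -1

Factor powers of 3 from the numerator and denominator of the reduced fraction: 8 = 3^0 · 8 and 15 = 3^1 · 5. Apply v_p(a/b) = v_p(a) − v_p(b): v_3(8/15) = 0 − 1 = -1.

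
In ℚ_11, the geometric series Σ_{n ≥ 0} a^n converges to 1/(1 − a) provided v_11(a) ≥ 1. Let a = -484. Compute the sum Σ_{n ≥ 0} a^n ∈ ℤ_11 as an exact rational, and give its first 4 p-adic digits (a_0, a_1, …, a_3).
Σ a^n = 1/(1 − a) = 1/485;  first 4 digits = (1, 0, 7, 10)

v_11(a) = 2 ≥ 1, so the series converges in ℤ_11 to 1/(1 − a) = 1/(1 − (-484)) = 1/485. Expand this rational in ℤ_11: compute digits iteratively via d_i = x_i mod 11, x_{i+1} = (x_i − d_i)/11. The first 4 digits are (1, 0, 7, 10).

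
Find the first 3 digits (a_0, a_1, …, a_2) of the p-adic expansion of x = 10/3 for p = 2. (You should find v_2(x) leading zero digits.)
(a_0, …, a_2) = (0, 1, 1)

v_2(10/3) = 1, so a_0 = ... = a_0 = 0. Factor out: x = 2^1 · u with u = 5/3 a unit in ℤ_2. Expand u iteratively via a_{v+i} = u_i mod 2, u_{i+1} = (u_i − a_{v+i})/2:
  u_0 = 5/3;  a_1 = 1;  u_1 = (u_0 − 1)/2 = 1/3
  u_1 = 1/3;  a_2 = 1;  u_2 = (u_1 − 1)/2 = -1/3
Digits: (0, 1, 1).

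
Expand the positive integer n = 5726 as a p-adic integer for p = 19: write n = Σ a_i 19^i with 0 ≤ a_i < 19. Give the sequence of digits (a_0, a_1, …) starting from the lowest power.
(a_0, a_1, …) = (7, 16, 15)

Repeated division by 19 gives the digits low-to-high: 5726 = 7 + 16·19^1 + 15·19^2. Digit sequence: (7, 16, 15).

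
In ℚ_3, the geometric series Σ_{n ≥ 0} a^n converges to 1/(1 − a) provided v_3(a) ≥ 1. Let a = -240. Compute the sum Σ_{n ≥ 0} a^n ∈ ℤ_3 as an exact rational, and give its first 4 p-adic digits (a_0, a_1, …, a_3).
Σ a^n = 1/(1 − a) = 1/241;  first 4 digits = (1, 1, 1, 1)

v_3(a) = 1 ≥ 1, so the series converges in ℤ_3 to 1/(1 − a) = 1/(1 − (-240)) = 1/241. Expand this rational in ℤ_3: compute digits iteratively via d_i = x_i mod 3, x_{i+1} = (x_i − d_i)/3. The first 4 digits are (1, 1, 1, 1).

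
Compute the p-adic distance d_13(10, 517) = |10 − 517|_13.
d_13(10, 517) = 1/169

Step 1 — x − y = 10 − 517 = -507. Step 2 — v_13(-507) = 2 (factor: -507 = −(13^2 · 3); the sign does not affect v_p). Step 3 — |x − y|_13 = 13^{-2} = 1/169.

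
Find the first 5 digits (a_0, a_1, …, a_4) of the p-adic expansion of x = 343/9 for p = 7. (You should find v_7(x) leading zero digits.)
(a_0, …, a_4) = (0, 0, 0, 4, 1)

v_7(343/9) = 3, so a_0 = ... = a_2 = 0. Factor out: x = 7^3 · u with u = 1/9 a unit in ℤ_7. Expand u iteratively via a_{v+i} = u_i mod 7, u_{i+1} = (u_i − a_{v+i})/7:
  u_0 = 1/9;  a_3 = 4;  u_1 = (u_0 − 4)/7 = -5/9
  u_1 = -5/9;  a_4 = 1;  u_2 = (u_1 − 1)/7 = -2/9
Digits: (0, 0, 0, 4, 1).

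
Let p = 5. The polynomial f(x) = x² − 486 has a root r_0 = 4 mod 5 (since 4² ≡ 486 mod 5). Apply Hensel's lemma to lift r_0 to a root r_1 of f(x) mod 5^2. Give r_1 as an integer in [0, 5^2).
r_1 = 19 (mod 25)

Hensel's recurrence: r_{i+1} = r_i − f(r_i)·(f′(r_i))^{-1} mod 5^{i+2}, with f′(x) = 2x. Iterate:
  r_0 = 4 (mod 5)
  r_1 = 19 (mod 25)
Final: r_1 = 19, and one checks f(r_1) ≡ 0 mod 5^2.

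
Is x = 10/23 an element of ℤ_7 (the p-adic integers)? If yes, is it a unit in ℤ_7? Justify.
x ∈ ℤ_7^× (unit); v_7(x) = 0

ℤ_7 = {x ∈ ℚ_7 : v_7(x) ≥ 0} and ℤ_7^× = {x ∈ ℤ_7 : v_7(x) = 0}. Here v_7(10/23) = v_7(num) − v_7(den) = 0; compare against these criteria.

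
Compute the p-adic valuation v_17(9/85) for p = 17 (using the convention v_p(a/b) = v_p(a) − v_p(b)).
v_17(9/85) = -1

Factor powers of 17 from the numerator and denominator of the reduced fraction: 9 = 17^0 · 9 and 85 = 17^1 · 5. Apply v_p(a/b) = v_p(a) − v_p(b): v_17(9/85) = 0 − 1 = -1.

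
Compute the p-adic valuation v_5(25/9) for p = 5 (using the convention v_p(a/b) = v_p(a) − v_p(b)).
v_5(25/9) = 2

Factor powers of 5 from the numerator and denominator of the reduced fraction: 25 = 5^2 · 1 and 9 = 5^0 · 9. Apply v_p(a/b) = v_p(a) − v_p(b): v_5(25/9) = 2 − 0 = 2.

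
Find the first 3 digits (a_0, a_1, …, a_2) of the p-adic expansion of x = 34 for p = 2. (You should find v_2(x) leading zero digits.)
(a_0, …, a_2) = (0, 1, 0)

v_2(34) = 1, so a_0 = ... = a_0 = 0. Factor out: x = 2^1 · u with u = 17 a unit in ℤ_2. Expand u iteratively via a_{v+i} = u_i mod 2, u_{i+1} = (u_i − a_{v+i})/2:
  u_0 = 17;  a_1 = 1;  u_1 = (u_0 − 1)/2 = 8
  u_1 = 8;  a_2 = 0;  u_2 = (u_1 − 0)/2 = 4
Digits: (0, 1, 0).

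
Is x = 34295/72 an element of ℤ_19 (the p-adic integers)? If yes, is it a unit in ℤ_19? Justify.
x ∈ ℤ_19 but not a unit; v_19(x) = 3 > 0

ℤ_19 = {x ∈ ℚ_19 : v_19(x) ≥ 0} and ℤ_19^× = {x ∈ ℤ_19 : v_19(x) = 0}. Here v_19(34295/72) = v_19(num) − v_19(den) = 3; compare against these criteria.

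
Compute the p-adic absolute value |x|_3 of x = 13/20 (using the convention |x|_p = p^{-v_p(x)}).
|13/20|_3 = 1

Step 1 — compute v_3(x) by factoring powers of 3 out of the numerator and denominator: v_3(13/20) = 0. Step 2 — apply |x|_p = p^{-v_p(x)} = 3^{0} = 1.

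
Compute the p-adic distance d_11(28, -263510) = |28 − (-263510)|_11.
d_11(28, -263510) = 1/14641

Step 1 — x − y = 28 − (-263510) = 263538. Step 2 — v_11(263538) = 4 (factor: 263538 = (11^4 · 18); the sign does not affect v_p). Step 3 — |x − y|_11 = 11^{-4} = 1/14641.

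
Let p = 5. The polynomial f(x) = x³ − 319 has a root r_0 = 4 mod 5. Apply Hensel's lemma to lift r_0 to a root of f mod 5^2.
r_1 = 14 (mod 25)

Hensel: r_{i+1} = r_i − f(r_i)/f′(r_i) mod 5^{i+2}, where f′(x) = 3x². Iterate:
  r_0 = 4 (mod 5)
  r_1 = 14 (mod 25)
Final: r = 14 with f(r) ≡ 0 mod 5^2.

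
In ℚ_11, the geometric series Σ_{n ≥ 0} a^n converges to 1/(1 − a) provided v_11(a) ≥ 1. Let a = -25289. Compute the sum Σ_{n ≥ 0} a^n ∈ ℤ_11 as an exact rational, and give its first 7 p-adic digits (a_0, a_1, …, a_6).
Σ a^n = 1/(1 − a) = 1/25290;  first 7 digits = (1, 0, 0, 3, 9, 10, 8)

v_11(a) = 3 ≥ 1, so the series converges in ℤ_11 to 1/(1 − a) = 1/(1 − (-25289)) = 1/25290. Expand this rational in ℤ_11: compute digits iteratively via d_i = x_i mod 11, x_{i+1} = (x_i − d_i)/11. The first 7 digits are (1, 0, 0, 3, 9, 10, 8).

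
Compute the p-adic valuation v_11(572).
v_11(572) = 1

v_11(n) is the largest exponent k such that 11^k divides n. Factor out: 572 = 11^1 · 52. (Sign doesn't affect v_p.) So v_11(572) = 1.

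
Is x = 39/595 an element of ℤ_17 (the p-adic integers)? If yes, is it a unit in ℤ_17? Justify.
x ∉ ℤ_17 (v_17(x) = -1 < 0)

ℤ_17 = {x ∈ ℚ_17 : v_17(x) ≥ 0} and ℤ_17^× = {x ∈ ℤ_17 : v_17(x) = 0}. Here v_17(39/595) = v_17(num) − v_17(den) = -1; compare against these criteria.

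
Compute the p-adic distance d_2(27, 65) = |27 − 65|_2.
d_2(27, 65) = 1/2

Step 1 — x − y = 27 − 65 = -38. Step 2 — v_2(-38) = 1 (factor: -38 = −(2^1 · 19); the sign does not affect v_p). Step 3 — |x − y|_2 = 2^{-1} = 1/2.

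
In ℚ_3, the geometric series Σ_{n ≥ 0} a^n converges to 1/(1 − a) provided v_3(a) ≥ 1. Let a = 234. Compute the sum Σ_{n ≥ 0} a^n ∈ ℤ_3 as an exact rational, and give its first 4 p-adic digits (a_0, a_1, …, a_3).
Σ a^n = 1/(1 − a) = -1/233;  first 4 digits = (1, 0, 2, 2)

v_3(a) = 2 ≥ 1, so the series converges in ℤ_3 to 1/(1 − a) = 1/(1 − 234) = -1/233. Expand this rational in ℤ_3: compute digits iteratively via d_i = x_i mod 3, x_{i+1} = (x_i − d_i)/3. The first 4 digits are (1, 0, 2, 2).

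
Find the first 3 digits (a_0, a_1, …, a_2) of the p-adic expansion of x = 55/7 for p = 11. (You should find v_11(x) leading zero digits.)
(a_0, …, a_2) = (0, 7, 1)

v_11(55/7) = 1, so a_0 = ... = a_0 = 0. Factor out: x = 11^1 · u with u = 5/7 a unit in ℤ_11. Expand u iteratively via a_{v+i} = u_i mod 11, u_{i+1} = (u_i − a_{v+i})/11:
  u_0 = 5/7;  a_1 = 7;  u_1 = (u_0 − 7)/11 = -4/7
  u_1 = -4/7;  a_2 = 1;  u_2 = (u_1 − 1)/11 = -1/7
Digits: (0, 7, 1).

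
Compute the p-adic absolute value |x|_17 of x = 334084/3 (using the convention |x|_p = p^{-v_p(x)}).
|334084/3|_17 = 1/83521

Step 1 — compute v_17(x) by factoring powers of 17 out of the numerator and denominator: v_17(334084/3) = 4. Step 2 — apply |x|_p = p^{-v_p(x)} = 17^{-4} = 1/83521.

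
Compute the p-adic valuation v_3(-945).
v_3(-945) = 3

v_3(n) is the largest exponent k such that 3^k divides n. Factor out: -945 = -3^3 · 35. (Sign doesn't affect v_p.) So v_3(-945) = 3.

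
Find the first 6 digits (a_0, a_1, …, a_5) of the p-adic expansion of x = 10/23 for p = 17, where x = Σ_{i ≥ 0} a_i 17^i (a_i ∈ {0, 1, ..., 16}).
(a_0, …, a_5) = (13, 0, 14, 11, 3, 2)

v_17(10/23) = 0 (numerator and denominator both coprime to 17), so x ∈ ℤ_17^×. Compute digits iteratively via a_i = x_i mod 17, x_{i+1} = (x_i − a_i)/17, with x_0 = x:
  x_0 = 10/23;  a_0 = 13;  x_1 = (x_0 − 13)/17 = -17/23
  x_1 = -17/23;  a_1 = 0;  x_2 = (x_1 − 0)/17 = -1/23
  x_2 = -1/23;  a_2 = 14;  x_3 = (x_2 − 14)/17 = -19/23
  x_3 = -19/23;  a_3 = 11;  x_4 = (x_3 − 11)/17 = -16/23
  x_4 = -16/23;  a_4 = 3;  x_5 = (x_4 − 3)/17 = -5/23
  x_5 = -5/23;  a_5 = 2;  x_6 = (x_5 − 2)/17 = -3/23
Digits: (13, 0, 14, 11, 3, 2).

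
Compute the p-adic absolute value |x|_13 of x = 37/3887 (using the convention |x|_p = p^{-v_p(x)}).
|37/3887|_13 = 169

Step 1 — compute v_13(x) by factoring powers of 13 out of the numerator and denominator: v_13(37/3887) = -2. Step 2 — apply |x|_p = p^{-v_p(x)} = 13^{2} = 169.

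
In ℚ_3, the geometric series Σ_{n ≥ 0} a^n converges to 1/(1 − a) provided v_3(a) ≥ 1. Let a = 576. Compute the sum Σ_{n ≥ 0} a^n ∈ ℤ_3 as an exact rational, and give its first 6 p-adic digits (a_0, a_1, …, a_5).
Σ a^n = 1/(1 − a) = -1/575;  first 6 digits = (1, 0, 1, 0, 2, 2)

v_3(a) = 2 ≥ 1, so the series converges in ℤ_3 to 1/(1 − a) = 1/(1 − 576) = -1/575. Expand this rational in ℤ_3: compute digits iteratively via d_i = x_i mod 3, x_{i+1} = (x_i − d_i)/3. The first 6 digits are (1, 0, 1, 0, 2, 2).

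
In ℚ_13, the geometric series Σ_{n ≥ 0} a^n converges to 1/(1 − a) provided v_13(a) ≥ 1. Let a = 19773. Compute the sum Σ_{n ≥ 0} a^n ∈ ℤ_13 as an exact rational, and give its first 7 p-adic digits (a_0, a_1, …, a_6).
Σ a^n = 1/(1 − a) = -1/19772;  first 7 digits = (1, 0, 0, 9, 0, 0, 3)

v_13(a) = 3 ≥ 1, so the series converges in ℤ_13 to 1/(1 − a) = 1/(1 − 19773) = -1/19772. Expand this rational in ℤ_13: compute digits iteratively via d_i = x_i mod 13, x_{i+1} = (x_i − d_i)/13. The first 7 digits are (1, 0, 0, 9, 0, 0, 3).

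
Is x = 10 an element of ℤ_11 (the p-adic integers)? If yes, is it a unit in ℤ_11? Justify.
x ∈ ℤ_11^× (unit); v_11(x) = 0

ℤ_11 = {x ∈ ℚ_11 : v_11(x) ≥ 0} and ℤ_11^× = {x ∈ ℤ_11 : v_11(x) = 0}. Here v_11(10) = v_11(num) − v_11(den) = 0; compare against these criteria.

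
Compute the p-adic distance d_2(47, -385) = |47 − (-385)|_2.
d_2(47, -385) = 1/16

Step 1 — x − y = 47 − (-385) = 432. Step 2 — v_2(432) = 4 (factor: 432 = (2^4 · 27); the sign does not affect v_p). Step 3 — |x − y|_2 = 2^{-4} = 1/16.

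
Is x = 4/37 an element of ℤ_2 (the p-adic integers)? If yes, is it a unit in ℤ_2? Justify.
x ∈ ℤ_2 but not a unit; v_2(x) = 2 > 0

ℤ_2 = {x ∈ ℚ_2 : v_2(x) ≥ 0} and ℤ_2^× = {x ∈ ℤ_2 : v_2(x) = 0}. Here v_2(4/37) = v_2(num) − v_2(den) = 2; compare against these criteria.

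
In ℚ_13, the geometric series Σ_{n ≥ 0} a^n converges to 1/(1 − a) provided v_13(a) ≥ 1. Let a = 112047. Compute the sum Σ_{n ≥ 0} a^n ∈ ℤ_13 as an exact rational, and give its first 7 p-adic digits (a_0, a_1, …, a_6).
Σ a^n = 1/(1 − a) = -1/112046;  first 7 digits = (1, 0, 0, 12, 3, 0, 1)

v_13(a) = 3 ≥ 1, so the series converges in ℤ_13 to 1/(1 − a) = 1/(1 − 112047) = -1/112046. Expand this rational in ℤ_13: compute digits iteratively via d_i = x_i mod 13, x_{i+1} = (x_i − d_i)/13. The first 7 digits are (1, 0, 0, 12, 3, 0, 1).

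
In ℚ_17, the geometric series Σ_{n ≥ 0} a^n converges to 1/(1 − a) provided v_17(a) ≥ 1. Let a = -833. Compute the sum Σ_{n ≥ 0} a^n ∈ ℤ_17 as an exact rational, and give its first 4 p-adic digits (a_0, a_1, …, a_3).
Σ a^n = 1/(1 − a) = 1/834;  first 4 digits = (1, 2, 1, 13)

v_17(a) = 1 ≥ 1, so the series converges in ℤ_17 to 1/(1 − a) = 1/(1 − (-833)) = 1/834. Expand this rational in ℤ_17: compute digits iteratively via d_i = x_i mod 17, x_{i+1} = (x_i − d_i)/17. The first 4 digits are (1, 2, 1, 13).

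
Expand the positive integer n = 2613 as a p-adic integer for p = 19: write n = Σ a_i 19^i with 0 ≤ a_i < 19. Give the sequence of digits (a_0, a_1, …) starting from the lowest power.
(a_0, a_1, …) = (10, 4, 7)

Repeated division by 19 gives the digits low-to-high: 2613 = 10 + 4·19^1 + 7·19^2. Digit sequence: (10, 4, 7).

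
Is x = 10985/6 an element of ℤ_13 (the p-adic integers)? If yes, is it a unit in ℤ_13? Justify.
x ∈ ℤ_13 but not a unit; v_13(x) = 3 > 0

ℤ_13 = {x ∈ ℚ_13 : v_13(x) ≥ 0} and ℤ_13^× = {x ∈ ℤ_13 : v_13(x) = 0}. Here v_13(10985/6) = v_13(num) − v_13(den) = 3; compare against these criteria.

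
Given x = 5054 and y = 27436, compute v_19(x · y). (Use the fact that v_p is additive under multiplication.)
v_19(138661544) = 5

v_p(x) = 2 (factor: 5054 = 19^2 · 14); v_p(y) = 3 (factor: 27436 = 19^3 · 4). Additivity: v_p(xy) = v_p(x) + v_p(y) = 2 + 3 = 5. (Direct check: xy = 138661544 = 19^5 · (56).)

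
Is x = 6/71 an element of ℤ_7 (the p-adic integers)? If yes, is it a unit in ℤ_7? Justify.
x ∈ ℤ_7^× (unit); v_7(x) = 0

ℤ_7 = {x ∈ ℚ_7 : v_7(x) ≥ 0} and ℤ_7^× = {x ∈ ℤ_7 : v_7(x) = 0}. Here v_7(6/71) = v_7(num) − v_7(den) = 0; compare against these criteria.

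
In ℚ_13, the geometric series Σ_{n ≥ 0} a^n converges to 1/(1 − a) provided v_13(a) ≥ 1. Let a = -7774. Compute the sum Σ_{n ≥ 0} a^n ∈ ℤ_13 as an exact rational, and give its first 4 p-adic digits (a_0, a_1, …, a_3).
Σ a^n = 1/(1 − a) = 1/7775;  first 4 digits = (1, 0, 6, 9)

v_13(a) = 2 ≥ 1, so the series converges in ℤ_13 to 1/(1 − a) = 1/(1 − (-7774)) = 1/7775. Expand this rational in ℤ_13: compute digits iteratively via d_i = x_i mod 13, x_{i+1} = (x_i − d_i)/13. The first 4 digits are (1, 0, 6, 9).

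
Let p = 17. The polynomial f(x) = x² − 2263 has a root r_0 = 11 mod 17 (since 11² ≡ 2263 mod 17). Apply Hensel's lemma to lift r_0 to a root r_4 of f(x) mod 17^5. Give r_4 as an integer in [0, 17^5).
r_4 = 424807 (mod 1419857)

Hensel's recurrence: r_{i+1} = r_i − f(r_i)·(f′(r_i))^{-1} mod 17^{i+2}, with f′(x) = 2x. Iterate:
  r_0 = 11 (mod 17)
  r_1 = 266 (mod 289)
  r_2 = 2289 (mod 4913)
  r_3 = 7202 (mod 83521)
  r_4 = 424807 (mod 1419857)
Final: r_4 = 424807, and one checks f(r_4) ≡ 0 mod 17^5.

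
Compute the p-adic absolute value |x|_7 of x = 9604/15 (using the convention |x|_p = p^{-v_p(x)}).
|9604/15|_7 = 1/2401

Step 1 — compute v_7(x) by factoring powers of 7 out of the numerator and denominator: v_7(9604/15) = 4. Step 2 — apply |x|_p = p^{-v_p(x)} = 7^{-4} = 1/2401.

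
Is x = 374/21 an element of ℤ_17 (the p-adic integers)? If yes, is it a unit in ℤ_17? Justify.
x ∈ ℤ_17 but not a unit; v_17(x) = 1 > 0

ℤ_17 = {x ∈ ℚ_17 : v_17(x) ≥ 0} and ℤ_17^× = {x ∈ ℤ_17 : v_17(x) = 0}. Here v_17(374/21) = v_17(num) − v_17(den) = 1; compare against these criteria.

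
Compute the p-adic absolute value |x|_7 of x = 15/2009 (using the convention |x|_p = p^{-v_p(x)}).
|15/2009|_7 = 49

Step 1 — compute v_7(x) by factoring powers of 7 out of the numerator and denominator: v_7(15/2009) = -2. Step 2 — apply |x|_p = p^{-v_p(x)} = 7^{2} = 49.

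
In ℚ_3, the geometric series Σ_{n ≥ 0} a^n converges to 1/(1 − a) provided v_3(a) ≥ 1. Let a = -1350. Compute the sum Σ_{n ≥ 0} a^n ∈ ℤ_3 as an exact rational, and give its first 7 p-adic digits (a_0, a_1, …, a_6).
Σ a^n = 1/(1 − a) = 1/1351;  first 7 digits = (1, 0, 0, 1, 1, 0, 2)

v_3(a) = 3 ≥ 1, so the series converges in ℤ_3 to 1/(1 − a) = 1/(1 − (-1350)) = 1/1351. Expand this rational in ℤ_3: compute digits iteratively via d_i = x_i mod 3, x_{i+1} = (x_i − d_i)/3. The first 7 digits are (1, 0, 0, 1, 1, 0, 2).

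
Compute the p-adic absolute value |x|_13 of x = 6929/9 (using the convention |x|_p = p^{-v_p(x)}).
|6929/9|_13 = 1/169

Step 1 — compute v_13(x) by factoring powers of 13 out of the numerator and denominator: v_13(6929/9) = 2. Step 2 — apply |x|_p = p^{-v_p(x)} = 13^{-2} = 1/169.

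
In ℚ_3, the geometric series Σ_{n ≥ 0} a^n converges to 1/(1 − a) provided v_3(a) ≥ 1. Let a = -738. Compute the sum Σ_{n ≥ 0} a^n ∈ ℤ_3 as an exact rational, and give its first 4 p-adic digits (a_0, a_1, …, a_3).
Σ a^n = 1/(1 − a) = 1/739;  first 4 digits = (1, 0, 2, 2)

v_3(a) = 2 ≥ 1, so the series converges in ℤ_3 to 1/(1 − a) = 1/(1 − (-738)) = 1/739. Expand this rational in ℤ_3: compute digits iteratively via d_i = x_i mod 3, x_{i+1} = (x_i − d_i)/3. The first 4 digits are (1, 0, 2, 2).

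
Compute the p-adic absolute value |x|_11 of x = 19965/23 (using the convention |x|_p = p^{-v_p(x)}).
|19965/23|_11 = 1/1331

Step 1 — compute v_11(x) by factoring powers of 11 out of the numerator and denominator: v_11(19965/23) = 3. Step 2 — apply |x|_p = p^{-v_p(x)} = 11^{-3} = 1/1331.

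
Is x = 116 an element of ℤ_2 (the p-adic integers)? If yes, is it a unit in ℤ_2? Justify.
x ∈ ℤ_2 but not a unit; v_2(x) = 2 > 0

ℤ_2 = {x ∈ ℚ_2 : v_2(x) ≥ 0} and ℤ_2^× = {x ∈ ℤ_2 : v_2(x) = 0}. Here v_2(116) = v_2(num) − v_2(den) = 2; compare against these criteria.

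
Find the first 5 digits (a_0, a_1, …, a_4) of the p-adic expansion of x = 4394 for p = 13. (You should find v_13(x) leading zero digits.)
(a_0, …, a_4) = (0, 0, 0, 2, 0)

v_13(4394) = 3, so a_0 = ... = a_2 = 0. Factor out: x = 13^3 · u with u = 2 a unit in ℤ_13. Expand u iteratively via a_{v+i} = u_i mod 13, u_{i+1} = (u_i − a_{v+i})/13:
  u_0 = 2;  a_3 = 2;  u_1 = (u_0 − 2)/13 = 0
  u_1 = 0;  a_4 = 0;  u_2 = (u_1 − 0)/13 = 0
Digits: (0, 0, 0, 2, 0).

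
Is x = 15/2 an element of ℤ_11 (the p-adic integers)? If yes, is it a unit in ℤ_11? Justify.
x ∈ ℤ_11^× (unit); v_11(x) = 0

ℤ_11 = {x ∈ ℚ_11 : v_11(x) ≥ 0} and ℤ_11^× = {x ∈ ℤ_11 : v_11(x) = 0}. Here v_11(15/2) = v_11(num) − v_11(den) = 0; compare against these criteria.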